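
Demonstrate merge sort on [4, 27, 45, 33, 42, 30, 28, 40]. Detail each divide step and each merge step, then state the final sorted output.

Merge sort trace:

Split: [4, 27, 45, 33, 42, 30, 28, 40] -> [4, 27, 45, 33] and [42, 30, 28, 40]
  Split: [4, 27, 45, 33] -> [4, 27] and [45, 33]
    Split: [4, 27] -> [4] and [27]
    Merge: [4] + [27] -> [4, 27]
    Split: [45, 33] -> [45] and [33]
    Merge: [45] + [33] -> [33, 45]
  Merge: [4, 27] + [33, 45] -> [4, 27, 33, 45]
  Split: [42, 30, 28, 40] -> [42, 30] and [28, 40]
    Split: [42, 30] -> [42] and [30]
    Merge: [42] + [30] -> [30, 42]
    Split: [28, 40] -> [28] and [40]
    Merge: [28] + [40] -> [28, 40]
  Merge: [30, 42] + [28, 40] -> [28, 30, 40, 42]
Merge: [4, 27, 33, 45] + [28, 30, 40, 42] -> [4, 27, 28, 30, 33, 40, 42, 45]

Final sorted array: [4, 27, 28, 30, 33, 40, 42, 45]

The merge sort proceeds by recursively splitting the array and merging sorted halves.
After all merges, the sorted array is [4, 27, 28, 30, 33, 40, 42, 45].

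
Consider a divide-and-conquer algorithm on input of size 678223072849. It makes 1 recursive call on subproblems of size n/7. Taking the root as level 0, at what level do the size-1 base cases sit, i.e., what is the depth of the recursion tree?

For divide and conquer with division factor 7:

Problem sizes at each level:
Level 0: 678223072849
Level 1: 96889010407
Level 2: 13841287201
Level 3: 1977326743
Level 4: 282475249
Level 5: 40353607
Level 6: 5764801
Level 7: 823543
Level 8: 117649
Level 9: 16807
Level 10: 2401
Level 11: 343
Level 12: 49
Level 13: 7
Level 14: 1

The root is level 0 and the size-1 base case is level 14 (the tree spans levels 0 through 14, i.e. 15 levels counting the root), so the depth is the number of divisions: log_7(678223072849) = 14

The recursion tree depth is log_7(678223072849) = 14. At each level, the problem size is divided by 7, so it takes 14 divisions to reduce to a base case of size 1. The algorithm makes 1 recursive call at each level.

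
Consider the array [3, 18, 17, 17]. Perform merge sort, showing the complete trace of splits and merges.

Merge sort trace:

Split: [3, 18, 17, 17] -> [3, 18] and [17, 17]
  Split: [3, 18] -> [3] and [18]
  Merge: [3] + [18] -> [3, 18]
  Split: [17, 17] -> [17] and [17]
  Merge: [17] + [17] -> [17, 17]
Merge: [3, 18] + [17, 17] -> [3, 17, 17, 18]

Final sorted array: [3, 17, 17, 18]

The merge sort proceeds by recursively splitting the array and merging sorted halves.
After all merges, the sorted array is [3, 17, 17, 18].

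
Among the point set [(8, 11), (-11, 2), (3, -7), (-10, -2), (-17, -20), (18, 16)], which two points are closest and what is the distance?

Computing all pairwise distances among 6 points:

d((8, 11), (-11, 2)) = 21.0238
d((8, 11), (3, -7)) = 18.6815
d((8, 11), (-10, -2)) = 22.2036
d((8, 11), (-17, -20)) = 39.8246
d((8, 11), (18, 16)) = 11.1803
d((-11, 2), (3, -7)) = 16.6433
d((-11, 2), (-10, -2)) = 4.1231 <-- minimum
d((-11, 2), (-17, -20)) = 22.8035
d((-11, 2), (18, 16)) = 32.2025
d((3, -7), (-10, -2)) = 13.9284
d((3, -7), (-17, -20)) = 23.8537
d((3, -7), (18, 16)) = 27.4591
d((-10, -2), (-17, -20)) = 19.3132
d((-10, -2), (18, 16)) = 33.2866
d((-17, -20), (18, 16)) = 50.2096

Closest pair: (-11, 2) and (-10, -2) with distance 4.1231

The closest pair is (-11, 2) and (-10, -2) with Euclidean distance 4.1231. For 6 points, brute-force pairwise comparison is shown above. For large n, the divide-and-conquer algorithm (sort by x, recurse on halves, check the dividing strip) achieves O(n log n).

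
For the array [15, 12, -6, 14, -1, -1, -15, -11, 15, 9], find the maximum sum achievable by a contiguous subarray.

Using Kadane's algorithm on [15, 12, -6, 14, -1, -1, -15, -11, 15, 9]:

Scanning through the array:
Position 1 (value 12): max_ending_here = 27, max_so_far = 27
Position 2 (value -6): max_ending_here = 21, max_so_far = 27
Position 3 (value 14): max_ending_here = 35, max_so_far = 35
Position 4 (value -1): max_ending_here = 34, max_so_far = 35
Position 5 (value -1): max_ending_here = 33, max_so_far = 35
Position 6 (value -15): max_ending_here = 18, max_so_far = 35
Position 7 (value -11): max_ending_here = 7, max_so_far = 35
Position 8 (value 15): max_ending_here = 22, max_so_far = 35
Position 9 (value 9): max_ending_here = 31, max_so_far = 35

Maximum subarray: [15, 12, -6, 14]
Maximum sum: 35

The maximum subarray is [15, 12, -6, 14] with sum 35. This subarray runs from index 0 to index 3.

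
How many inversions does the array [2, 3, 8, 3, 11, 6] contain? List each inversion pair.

Finding inversions in [2, 3, 8, 3, 11, 6]:

(2, 3): arr[2]=8 > arr[3]=3
(2, 5): arr[2]=8 > arr[5]=6
(4, 5): arr[4]=11 > arr[5]=6

Total inversions: 3

The array has 3 inversion(s): (2,3), (2,5), (4,5). Each pair (i,j) satisfies i < j and arr[i] > arr[j].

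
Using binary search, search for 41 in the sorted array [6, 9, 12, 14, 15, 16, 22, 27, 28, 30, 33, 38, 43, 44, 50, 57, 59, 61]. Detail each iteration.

Binary search for 41 in [6, 9, 12, 14, 15, 16, 22, 27, 28, 30, 33, 38, 43, 44, 50, 57, 59, 61]:

lo=0, hi=17, mid=8, arr[mid]=28 -> 28 < 41, search right half
lo=9, hi=17, mid=13, arr[mid]=44 -> 44 > 41, search left half
lo=9, hi=12, mid=10, arr[mid]=33 -> 33 < 41, search right half
lo=11, hi=12, mid=11, arr[mid]=38 -> 38 < 41, search right half
lo=12, hi=12, mid=12, arr[mid]=43 -> 43 > 41, search left half
lo=12 > hi=11, target 41 not found

Binary search determines that 41 is not in the array after 5 comparisons. The search space was exhausted without finding the target.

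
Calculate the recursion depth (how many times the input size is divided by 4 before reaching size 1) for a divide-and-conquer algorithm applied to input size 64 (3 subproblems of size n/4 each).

For divide and conquer with division factor 4:

Problem sizes at each level:
Level 0: 64
Level 1: 16
Level 2: 4
Level 3: 1

The root is level 0 and the size-1 base case is level 3 (the tree spans levels 0 through 3, i.e. 4 levels counting the root), so the depth is the number of divisions: log_4(64) = 3

The recursion tree depth is log_4(64) = 3. At each level, the problem size is divided by 4, so it takes 3 divisions to reduce to a base case of size 1. The algorithm makes 3 recursive calls at each level.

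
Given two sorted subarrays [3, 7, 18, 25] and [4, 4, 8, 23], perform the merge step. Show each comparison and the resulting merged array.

Merging process:

Compare 3 vs 4: take 3 from left. Merged: [3]
Compare 7 vs 4: take 4 from right. Merged: [3, 4]
Compare 7 vs 4: take 4 from right. Merged: [3, 4, 4]
Compare 7 vs 8: take 7 from left. Merged: [3, 4, 4, 7]
Compare 18 vs 8: take 8 from right. Merged: [3, 4, 4, 7, 8]
Compare 18 vs 23: take 18 from left. Merged: [3, 4, 4, 7, 8, 18]
Compare 25 vs 23: take 23 from right. Merged: [3, 4, 4, 7, 8, 18, 23]
Append remaining from left: [25]. Merged: [3, 4, 4, 7, 8, 18, 23, 25]

Final merged array: [3, 4, 4, 7, 8, 18, 23, 25]
Total comparisons: 7

The merged array is [3, 4, 4, 7, 8, 18, 23, 25], requiring 7 comparisons. The merge step runs in O(n) time where n is the total number of elements.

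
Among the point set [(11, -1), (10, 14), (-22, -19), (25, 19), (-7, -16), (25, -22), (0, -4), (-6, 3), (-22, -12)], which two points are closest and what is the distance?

Computing all pairwise distances among 9 points:

d((11, -1), (10, 14)) = 15.0333
d((11, -1), (-22, -19)) = 37.5899
d((11, -1), (25, 19)) = 24.4131
d((11, -1), (-7, -16)) = 23.4307
d((11, -1), (25, -22)) = 25.2389
d((11, -1), (0, -4)) = 11.4018
d((11, -1), (-6, 3)) = 17.4642
d((11, -1), (-22, -12)) = 34.7851
d((10, 14), (-22, -19)) = 45.9674
d((10, 14), (25, 19)) = 15.8114
d((10, 14), (-7, -16)) = 34.4819
d((10, 14), (25, -22)) = 39.0
d((10, 14), (0, -4)) = 20.5913
d((10, 14), (-6, 3)) = 19.4165
d((10, 14), (-22, -12)) = 41.2311
d((-22, -19), (25, 19)) = 60.4401
d((-22, -19), (-7, -16)) = 15.2971
d((-22, -19), (25, -22)) = 47.0956
d((-22, -19), (0, -4)) = 26.6271
d((-22, -19), (-6, 3)) = 27.2029
d((-22, -19), (-22, -12)) = 7.0 <-- minimum
d((25, 19), (-7, -16)) = 47.4236
d((25, 19), (25, -22)) = 41.0
d((25, 19), (0, -4)) = 33.9706
d((25, 19), (-6, 3)) = 34.8855
d((25, 19), (-22, -12)) = 56.3028
d((-7, -16), (25, -22)) = 32.5576
d((-7, -16), (0, -4)) = 13.8924
d((-7, -16), (-6, 3)) = 19.0263
d((-7, -16), (-22, -12)) = 15.5242
d((25, -22), (0, -4)) = 30.8058
d((25, -22), (-6, 3)) = 39.8246
d((25, -22), (-22, -12)) = 48.0521
d((0, -4), (-6, 3)) = 9.2195
d((0, -4), (-22, -12)) = 23.4094
d((-6, 3), (-22, -12)) = 21.9317

Closest pair: (-22, -19) and (-22, -12) with distance 7.0

The closest pair is (-22, -19) and (-22, -12) with Euclidean distance 7.0. For 9 points, brute-force pairwise comparison is shown above. For large n, the divide-and-conquer algorithm (sort by x, recurse on halves, check the dividing strip) achieves O(n log n).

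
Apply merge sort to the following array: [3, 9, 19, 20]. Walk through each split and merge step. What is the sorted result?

Merge sort trace:

Split: [3, 9, 19, 20] -> [3, 9] and [19, 20]
  Split: [3, 9] -> [3] and [9]
  Merge: [3] + [9] -> [3, 9]
  Split: [19, 20] -> [19] and [20]
  Merge: [19] + [20] -> [19, 20]
Merge: [3, 9] + [19, 20] -> [3, 9, 19, 20]

Final sorted array: [3, 9, 19, 20]

The merge sort proceeds by recursively splitting the array and merging sorted halves.
After all merges, the sorted array is [3, 9, 19, 20].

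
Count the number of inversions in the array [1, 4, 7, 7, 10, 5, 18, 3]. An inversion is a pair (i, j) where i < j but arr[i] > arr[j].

Finding inversions in [1, 4, 7, 7, 10, 5, 18, 3]:

(1, 7): arr[1]=4 > arr[7]=3
(2, 5): arr[2]=7 > arr[5]=5
(2, 7): arr[2]=7 > arr[7]=3
(3, 5): arr[3]=7 > arr[5]=5
(3, 7): arr[3]=7 > arr[7]=3
(4, 5): arr[4]=10 > arr[5]=5
(4, 7): arr[4]=10 > arr[7]=3
(5, 7): arr[5]=5 > arr[7]=3
(6, 7): arr[6]=18 > arr[7]=3

Total inversions: 9

The array has 9 inversion(s): (1,7), (2,5), (2,7), (3,5), (3,7), (4,5), (4,7), (5,7), (6,7). Each pair (i,j) satisfies i < j and arr[i] > arr[j].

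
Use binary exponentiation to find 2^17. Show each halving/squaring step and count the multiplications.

Computing 2^17 by squaring (build up from 2^1; each line after the first costs one multiplication):

2^1 = 2
2^2 = (2^1)^2 = 2^2 = 4
2^4 = (2^2)^2 = 4^2 = 16
2^8 = (2^4)^2 = 16^2 = 256
2^16 = (2^8)^2 = 256^2 = 65536
2^17 = 2 * 2^16 = 2 * 65536 = 131072

Result: 131072
Multiplications needed: 5 (5 lines after 2^1)

2^17 = 131072. Using exponentiation by squaring, this requires 5 multiplications. The key idea: if the exponent is even, square the half-power; if odd, multiply by the base once.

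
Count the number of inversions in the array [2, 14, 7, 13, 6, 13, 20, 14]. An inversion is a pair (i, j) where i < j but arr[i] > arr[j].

Finding inversions in [2, 14, 7, 13, 6, 13, 20, 14]:

(1, 2): arr[1]=14 > arr[2]=7
(1, 3): arr[1]=14 > arr[3]=13
(1, 4): arr[1]=14 > arr[4]=6
(1, 5): arr[1]=14 > arr[5]=13
(2, 4): arr[2]=7 > arr[4]=6
(3, 4): arr[3]=13 > arr[4]=6
(6, 7): arr[6]=20 > arr[7]=14

Total inversions: 7

The array has 7 inversion(s): (1,2), (1,3), (1,4), (1,5), (2,4), (3,4), (6,7). Each pair (i,j) satisfies i < j and arr[i] > arr[j].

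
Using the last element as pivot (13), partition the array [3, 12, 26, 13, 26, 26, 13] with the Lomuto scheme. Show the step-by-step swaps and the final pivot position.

Lomuto partition with pivot = 13:

Initial array: [3, 12, 26, 13, 26, 26, 13]

arr[0]=3 <= 13: swap with position 0, array becomes [3, 12, 26, 13, 26, 26, 13]
arr[1]=12 <= 13: swap with position 1, array becomes [3, 12, 26, 13, 26, 26, 13]
arr[2]=26 > 13: no swap
arr[3]=13 <= 13: swap with position 2, array becomes [3, 12, 13, 26, 26, 26, 13]
arr[4]=26 > 13: no swap
arr[5]=26 > 13: no swap

Place pivot at position 3: [3, 12, 13, 13, 26, 26, 26]
Pivot position: 3

After partitioning with pivot 13, the array becomes [3, 12, 13, 13, 26, 26, 26]. The pivot is placed at index 3. All elements to the left of the pivot are <= 13, and all elements to the right are > 13.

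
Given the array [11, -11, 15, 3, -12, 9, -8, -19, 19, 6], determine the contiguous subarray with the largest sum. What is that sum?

Using Kadane's algorithm on [11, -11, 15, 3, -12, 9, -8, -19, 19, 6]:

Scanning through the array:
Position 1 (value -11): max_ending_here = 0, max_so_far = 11
Position 2 (value 15): max_ending_here = 15, max_so_far = 15
Position 3 (value 3): max_ending_here = 18, max_so_far = 18
Position 4 (value -12): max_ending_here = 6, max_so_far = 18
Position 5 (value 9): max_ending_here = 15, max_so_far = 18
Position 6 (value -8): max_ending_here = 7, max_so_far = 18
Position 7 (value -19): max_ending_here = -12, max_so_far = 18
Position 8 (value 19): max_ending_here = 19, max_so_far = 19
Position 9 (value 6): max_ending_here = 25, max_so_far = 25

Maximum subarray: [19, 6]
Maximum sum: 25

The maximum subarray is [19, 6] with sum 25. This subarray runs from index 8 to index 9.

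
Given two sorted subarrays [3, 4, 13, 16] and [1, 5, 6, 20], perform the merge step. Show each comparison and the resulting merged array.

Merging process:

Compare 3 vs 1: take 1 from right. Merged: [1]
Compare 3 vs 5: take 3 from left. Merged: [1, 3]
Compare 4 vs 5: take 4 from left. Merged: [1, 3, 4]
Compare 13 vs 5: take 5 from right. Merged: [1, 3, 4, 5]
Compare 13 vs 6: take 6 from right. Merged: [1, 3, 4, 5, 6]
Compare 13 vs 20: take 13 from left. Merged: [1, 3, 4, 5, 6, 13]
Compare 16 vs 20: take 16 from left. Merged: [1, 3, 4, 5, 6, 13, 16]
Append remaining from right: [20]. Merged: [1, 3, 4, 5, 6, 13, 16, 20]

Final merged array: [1, 3, 4, 5, 6, 13, 16, 20]
Total comparisons: 7

The merged array is [1, 3, 4, 5, 6, 13, 16, 20], requiring 7 comparisons. The merge step runs in O(n) time where n is the total number of elements.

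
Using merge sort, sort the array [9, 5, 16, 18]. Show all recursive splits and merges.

Merge sort trace:

Split: [9, 5, 16, 18] -> [9, 5] and [16, 18]
  Split: [9, 5] -> [9] and [5]
  Merge: [9] + [5] -> [5, 9]
  Split: [16, 18] -> [16] and [18]
  Merge: [16] + [18] -> [16, 18]
Merge: [5, 9] + [16, 18] -> [5, 9, 16, 18]

Final sorted array: [5, 9, 16, 18]

The merge sort proceeds by recursively splitting the array and merging sorted halves.
After all merges, the sorted array is [5, 9, 16, 18].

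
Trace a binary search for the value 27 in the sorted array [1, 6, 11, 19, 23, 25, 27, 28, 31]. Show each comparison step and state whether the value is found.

Binary search for 27 in [1, 6, 11, 19, 23, 25, 27, 28, 31]:

lo=0, hi=8, mid=4, arr[mid]=23 -> 23 < 27, search right half
lo=5, hi=8, mid=6, arr[mid]=27 -> Found target at index 6!

Binary search finds 27 at index 6 after 2 comparisons. The search repeatedly halves the search space by comparing with the middle element.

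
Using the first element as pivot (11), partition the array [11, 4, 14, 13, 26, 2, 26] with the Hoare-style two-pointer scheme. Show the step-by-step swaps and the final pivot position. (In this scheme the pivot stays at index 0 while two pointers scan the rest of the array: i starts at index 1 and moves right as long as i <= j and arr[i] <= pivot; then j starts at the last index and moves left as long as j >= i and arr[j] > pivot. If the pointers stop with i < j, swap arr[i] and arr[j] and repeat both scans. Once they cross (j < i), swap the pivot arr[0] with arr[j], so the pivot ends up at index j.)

Hoare-style two-pointer partition with pivot = 11:

Initial array: [11, 4, 14, 13, 26, 2, 26]

Pointers start at i = 1, j = 6.
i stops at index 2 (arr[2]=14 > 11), j stops at index 5 (arr[5]=2 <= 11): swap arr[2] and arr[5], array becomes [11, 4, 2, 13, 26, 14, 26]
i ends at 3, j ends at 2: the pointers have crossed (j < i), so scanning stops.

Swap pivot arr[0] with arr[2] to place pivot at position 2: [2, 4, 11, 13, 26, 14, 26]
Pivot position: 2

After partitioning with pivot 11, the array becomes [2, 4, 11, 13, 26, 14, 26]. The pivot is placed at index 2. All elements to the left of the pivot are <= 11, and all elements to the right are > 11.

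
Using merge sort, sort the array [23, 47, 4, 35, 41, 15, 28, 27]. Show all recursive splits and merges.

Merge sort trace:

Split: [23, 47, 4, 35, 41, 15, 28, 27] -> [23, 47, 4, 35] and [41, 15, 28, 27]
  Split: [23, 47, 4, 35] -> [23, 47] and [4, 35]
    Split: [23, 47] -> [23] and [47]
    Merge: [23] + [47] -> [23, 47]
    Split: [4, 35] -> [4] and [35]
    Merge: [4] + [35] -> [4, 35]
  Merge: [23, 47] + [4, 35] -> [4, 23, 35, 47]
  Split: [41, 15, 28, 27] -> [41, 15] and [28, 27]
    Split: [41, 15] -> [41] and [15]
    Merge: [41] + [15] -> [15, 41]
    Split: [28, 27] -> [28] and [27]
    Merge: [28] + [27] -> [27, 28]
  Merge: [15, 41] + [27, 28] -> [15, 27, 28, 41]
Merge: [4, 23, 35, 47] + [15, 27, 28, 41] -> [4, 15, 23, 27, 28, 35, 41, 47]

Final sorted array: [4, 15, 23, 27, 28, 35, 41, 47]

The merge sort proceeds by recursively splitting the array and merging sorted halves.
After all merges, the sorted array is [4, 15, 23, 27, 28, 35, 41, 47].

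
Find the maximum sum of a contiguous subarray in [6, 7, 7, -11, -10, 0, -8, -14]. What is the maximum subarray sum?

Using Kadane's algorithm on [6, 7, 7, -11, -10, 0, -8, -14]:

Scanning through the array:
Position 1 (value 7): max_ending_here = 13, max_so_far = 13
Position 2 (value 7): max_ending_here = 20, max_so_far = 20
Position 3 (value -11): max_ending_here = 9, max_so_far = 20
Position 4 (value -10): max_ending_here = -1, max_so_far = 20
Position 5 (value 0): max_ending_here = 0, max_so_far = 20
Position 6 (value -8): max_ending_here = -8, max_so_far = 20
Position 7 (value -14): max_ending_here = -14, max_so_far = 20

Maximum subarray: [6, 7, 7]
Maximum sum: 20

The maximum subarray is [6, 7, 7] with sum 20. This subarray runs from index 0 to index 2.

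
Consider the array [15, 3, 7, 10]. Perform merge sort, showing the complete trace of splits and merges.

Merge sort trace:

Split: [15, 3, 7, 10] -> [15, 3] and [7, 10]
  Split: [15, 3] -> [15] and [3]
  Merge: [15] + [3] -> [3, 15]
  Split: [7, 10] -> [7] and [10]
  Merge: [7] + [10] -> [7, 10]
Merge: [3, 15] + [7, 10] -> [3, 7, 10, 15]

Final sorted array: [3, 7, 10, 15]

The merge sort proceeds by recursively splitting the array and merging sorted halves.
After all merges, the sorted array is [3, 7, 10, 15].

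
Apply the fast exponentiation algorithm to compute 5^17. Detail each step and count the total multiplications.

Computing 5^17 by squaring (build up from 5^1; each line after the first costs one multiplication):

5^1 = 5
5^2 = (5^1)^2 = 5^2 = 25
5^4 = (5^2)^2 = 25^2 = 625
5^8 = (5^4)^2 = 625^2 = 390625
5^16 = (5^8)^2 = 390625^2 = 152587890625
5^17 = 5 * 5^16 = 5 * 152587890625 = 762939453125

Result: 762939453125
Multiplications needed: 5 (5 lines after 5^1)

5^17 = 762939453125. Using exponentiation by squaring, this requires 5 multiplications. The key idea: if the exponent is even, square the half-power; if odd, multiply by the base once.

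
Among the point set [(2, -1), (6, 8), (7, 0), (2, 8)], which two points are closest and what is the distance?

Computing all pairwise distances among 4 points:

d((2, -1), (6, 8)) = 9.8489
d((2, -1), (7, 0)) = 5.099
d((2, -1), (2, 8)) = 9.0
d((6, 8), (7, 0)) = 8.0623
d((6, 8), (2, 8)) = 4.0 <-- minimum
d((7, 0), (2, 8)) = 9.434

Closest pair: (6, 8) and (2, 8) with distance 4.0

The closest pair is (6, 8) and (2, 8) with Euclidean distance 4.0. For 4 points, brute-force pairwise comparison is shown above. For large n, the divide-and-conquer algorithm (sort by x, recurse on halves, check the dividing strip) achieves O(n log n).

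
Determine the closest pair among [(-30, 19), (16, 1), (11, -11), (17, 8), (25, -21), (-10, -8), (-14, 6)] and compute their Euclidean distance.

Computing all pairwise distances among 7 points:

d((-30, 19), (16, 1)) = 49.3964
d((-30, 19), (11, -11)) = 50.8035
d((-30, 19), (17, 8)) = 48.2701
d((-30, 19), (25, -21)) = 68.0074
d((-30, 19), (-10, -8)) = 33.6006
d((-30, 19), (-14, 6)) = 20.6155
d((16, 1), (11, -11)) = 13.0
d((16, 1), (17, 8)) = 7.0711 <-- minimum
d((16, 1), (25, -21)) = 23.7697
d((16, 1), (-10, -8)) = 27.5136
d((16, 1), (-14, 6)) = 30.4138
d((11, -11), (17, 8)) = 19.9249
d((11, -11), (25, -21)) = 17.2047
d((11, -11), (-10, -8)) = 21.2132
d((11, -11), (-14, 6)) = 30.2324
d((17, 8), (25, -21)) = 30.0832
d((17, 8), (-10, -8)) = 31.3847
d((17, 8), (-14, 6)) = 31.0644
d((25, -21), (-10, -8)) = 37.3363
d((25, -21), (-14, 6)) = 47.4342
d((-10, -8), (-14, 6)) = 14.5602

Closest pair: (16, 1) and (17, 8) with distance 7.0711

The closest pair is (16, 1) and (17, 8) with Euclidean distance 7.0711. For 7 points, brute-force pairwise comparison is shown above. For large n, the divide-and-conquer algorithm (sort by x, recurse on halves, check the dividing strip) achieves O(n log n).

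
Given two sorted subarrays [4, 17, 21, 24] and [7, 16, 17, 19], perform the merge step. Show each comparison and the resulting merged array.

Merging process:

Compare 4 vs 7: take 4 from left. Merged: [4]
Compare 17 vs 7: take 7 from right. Merged: [4, 7]
Compare 17 vs 16: take 16 from right. Merged: [4, 7, 16]
Compare 17 vs 17: take 17 from left. Merged: [4, 7, 16, 17]
Compare 21 vs 17: take 17 from right. Merged: [4, 7, 16, 17, 17]
Compare 21 vs 19: take 19 from right. Merged: [4, 7, 16, 17, 17, 19]
Append remaining from left: [21, 24]. Merged: [4, 7, 16, 17, 17, 19, 21, 24]

Final merged array: [4, 7, 16, 17, 17, 19, 21, 24]
Total comparisons: 6

The merged array is [4, 7, 16, 17, 17, 19, 21, 24], requiring 6 comparisons. The merge step runs in O(n) time where n is the total number of elements.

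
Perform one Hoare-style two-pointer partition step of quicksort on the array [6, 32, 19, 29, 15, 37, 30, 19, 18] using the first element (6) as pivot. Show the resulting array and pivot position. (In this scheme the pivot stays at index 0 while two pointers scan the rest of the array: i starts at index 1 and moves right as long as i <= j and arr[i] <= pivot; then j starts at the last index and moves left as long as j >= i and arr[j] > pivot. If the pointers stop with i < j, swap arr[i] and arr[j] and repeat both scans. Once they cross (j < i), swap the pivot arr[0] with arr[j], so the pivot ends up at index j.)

Hoare-style two-pointer partition with pivot = 6:

Initial array: [6, 32, 19, 29, 15, 37, 30, 19, 18]

Pointers start at i = 1, j = 8.
i ends at 1, j ends at 0: the pointers have crossed (j < i), so scanning stops.

j = 0, so swapping arr[0] with arr[j] leaves the pivot at position 0: [6, 32, 19, 29, 15, 37, 30, 19, 18]
Pivot position: 0

After partitioning with pivot 6, the array becomes [6, 32, 19, 29, 15, 37, 30, 19, 18]. The pivot is placed at index 0. All elements to the left of the pivot are <= 6, and all elements to the right are > 6.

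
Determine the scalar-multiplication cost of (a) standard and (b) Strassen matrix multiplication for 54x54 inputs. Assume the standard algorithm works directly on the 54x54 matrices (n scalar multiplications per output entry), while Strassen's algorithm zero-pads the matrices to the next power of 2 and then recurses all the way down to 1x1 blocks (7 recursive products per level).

Matrix multiplication for 54x54 matrices:

Strassen's algorithm requires power-of-2 dimensions. Pad 54x54 to 64x64 (next power of 2).

Standard algorithm: 54^3 = 157464 multiplications
Strassen's algorithm: 7^(log2(64)) = 7^6 = 117649 multiplications
Savings: 157464 - 117649 = 39815 multiplications

Standard: 157464 multiplications (54^3). Strassen: 117649 multiplications (7^6, after padding to 64x64). Strassen reduces 8 recursive multiplications to 7 at each level.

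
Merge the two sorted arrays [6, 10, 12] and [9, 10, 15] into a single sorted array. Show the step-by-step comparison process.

Merging process:

Compare 6 vs 9: take 6 from left. Merged: [6]
Compare 10 vs 9: take 9 from right. Merged: [6, 9]
Compare 10 vs 10: take 10 from left. Merged: [6, 9, 10]
Compare 12 vs 10: take 10 from right. Merged: [6, 9, 10, 10]
Compare 12 vs 15: take 12 from left. Merged: [6, 9, 10, 10, 12]
Append remaining from right: [15]. Merged: [6, 9, 10, 10, 12, 15]

Final merged array: [6, 9, 10, 10, 12, 15]
Total comparisons: 5

The merged array is [6, 9, 10, 10, 12, 15], requiring 5 comparisons. The merge step runs in O(n) time where n is the total number of elements.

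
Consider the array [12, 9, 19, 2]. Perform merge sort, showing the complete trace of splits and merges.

Merge sort trace:

Split: [12, 9, 19, 2] -> [12, 9] and [19, 2]
  Split: [12, 9] -> [12] and [9]
  Merge: [12] + [9] -> [9, 12]
  Split: [19, 2] -> [19] and [2]
  Merge: [19] + [2] -> [2, 19]
Merge: [9, 12] + [2, 19] -> [2, 9, 12, 19]

Final sorted array: [2, 9, 12, 19]

The merge sort proceeds by recursively splitting the array and merging sorted halves.
After all merges, the sorted array is [2, 9, 12, 19].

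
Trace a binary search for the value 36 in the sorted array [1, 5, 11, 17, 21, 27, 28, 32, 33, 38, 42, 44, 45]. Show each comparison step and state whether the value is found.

Binary search for 36 in [1, 5, 11, 17, 21, 27, 28, 32, 33, 38, 42, 44, 45]:

lo=0, hi=12, mid=6, arr[mid]=28 -> 28 < 36, search right half
lo=7, hi=12, mid=9, arr[mid]=38 -> 38 > 36, search left half
lo=7, hi=8, mid=7, arr[mid]=32 -> 32 < 36, search right half
lo=8, hi=8, mid=8, arr[mid]=33 -> 33 < 36, search right half
lo=9 > hi=8, target 36 not found

Binary search determines that 36 is not in the array after 4 comparisons. The search space was exhausted without finding the target.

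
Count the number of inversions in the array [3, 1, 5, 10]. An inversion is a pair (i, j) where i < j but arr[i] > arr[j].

Finding inversions in [3, 1, 5, 10]:

(0, 1): arr[0]=3 > arr[1]=1

Total inversions: 1

The array has 1 inversion(s): (0,1). Each pair (i,j) satisfies i < j and arr[i] > arr[j].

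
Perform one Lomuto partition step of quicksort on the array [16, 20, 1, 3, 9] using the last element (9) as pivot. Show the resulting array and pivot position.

Lomuto partition with pivot = 9:

Initial array: [16, 20, 1, 3, 9]

arr[0]=16 > 9: no swap
arr[1]=20 > 9: no swap
arr[2]=1 <= 9: swap with position 0, array becomes [1, 20, 16, 3, 9]
arr[3]=3 <= 9: swap with position 1, array becomes [1, 3, 16, 20, 9]

Place pivot at position 2: [1, 3, 9, 20, 16]
Pivot position: 2

After partitioning with pivot 9, the array becomes [1, 3, 9, 20, 16]. The pivot is placed at index 2. All elements to the left of the pivot are <= 9, and all elements to the right are > 9.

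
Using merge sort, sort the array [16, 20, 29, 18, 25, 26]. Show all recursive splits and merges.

Merge sort trace:

Split: [16, 20, 29, 18, 25, 26] -> [16, 20, 29] and [18, 25, 26]
  Split: [16, 20, 29] -> [16] and [20, 29]
    Split: [20, 29] -> [20] and [29]
    Merge: [20] + [29] -> [20, 29]
  Merge: [16] + [20, 29] -> [16, 20, 29]
  Split: [18, 25, 26] -> [18] and [25, 26]
    Split: [25, 26] -> [25] and [26]
    Merge: [25] + [26] -> [25, 26]
  Merge: [18] + [25, 26] -> [18, 25, 26]
Merge: [16, 20, 29] + [18, 25, 26] -> [16, 18, 20, 25, 26, 29]

Final sorted array: [16, 18, 20, 25, 26, 29]

The merge sort proceeds by recursively splitting the array and merging sorted halves.
After all merges, the sorted array is [16, 18, 20, 25, 26, 29].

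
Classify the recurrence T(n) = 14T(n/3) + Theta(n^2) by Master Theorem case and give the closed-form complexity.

Master Theorem for T(n) = 14T(n/3) + O(n^2):

a = 14, b = 3, c = 2
log_b(a) = log_3(14) = 2.4022

Case 1: c = 2 < log_3(14) = 2.4022
T(n) = O(n^(log_3 14))

For T(n) = 14T(n/3) + O(n^2): log_3(14) = 2.4022. This is Case 1 of the Master Theorem (c < log_b(a), work dominated by leaves), giving O(n^(log_3 14)).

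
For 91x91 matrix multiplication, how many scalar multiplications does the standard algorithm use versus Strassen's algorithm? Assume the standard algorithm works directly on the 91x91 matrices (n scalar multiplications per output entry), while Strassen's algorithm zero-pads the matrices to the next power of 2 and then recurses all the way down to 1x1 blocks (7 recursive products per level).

Matrix multiplication for 91x91 matrices:

Strassen's algorithm requires power-of-2 dimensions. Pad 91x91 to 128x128 (next power of 2).

Standard algorithm: 91^3 = 753571 multiplications
Strassen's algorithm: 7^(log2(128)) = 7^7 = 823543 multiplications
Difference: 753571 - 823543 = -69972 (Strassen uses MORE here due to padding overhead — for small or just-over-power-of-2 n, padding can outweigh the per-level savings)

Standard: 753571 multiplications (91^3). Strassen: 823543 multiplications (7^7, after padding to 128x128). Strassen reduces 8 recursive multiplications to 7 at each level.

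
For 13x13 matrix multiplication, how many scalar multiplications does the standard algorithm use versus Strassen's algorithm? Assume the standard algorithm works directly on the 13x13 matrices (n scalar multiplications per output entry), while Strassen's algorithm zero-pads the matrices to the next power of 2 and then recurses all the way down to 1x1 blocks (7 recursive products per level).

Matrix multiplication for 13x13 matrices:

Strassen's algorithm requires power-of-2 dimensions. Pad 13x13 to 16x16 (next power of 2).

Standard algorithm: 13^3 = 2197 multiplications
Strassen's algorithm: 7^(log2(16)) = 7^4 = 2401 multiplications
Difference: 2197 - 2401 = -204 (Strassen uses MORE here due to padding overhead — for small or just-over-power-of-2 n, padding can outweigh the per-level savings)

Standard: 2197 multiplications (13^3). Strassen: 2401 multiplications (7^4, after padding to 16x16). Strassen reduces 8 recursive multiplications to 7 at each level.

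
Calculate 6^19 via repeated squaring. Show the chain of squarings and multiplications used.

Computing 6^19 by squaring (build up from 6^1; each line after the first costs one multiplication):

6^1 = 6
6^2 = (6^1)^2 = 6^2 = 36
6^4 = (6^2)^2 = 36^2 = 1296
6^8 = (6^4)^2 = 1296^2 = 1679616
6^9 = 6 * 6^8 = 6 * 1679616 = 10077696
6^18 = (6^9)^2 = 10077696^2 = 101559956668416
6^19 = 6 * 6^18 = 6 * 101559956668416 = 609359740010496

Result: 609359740010496
Multiplications needed: 6 (6 lines after 6^1)

6^19 = 609359740010496. Using exponentiation by squaring, this requires 6 multiplications. The key idea: if the exponent is even, square the half-power; if odd, multiply by the base once.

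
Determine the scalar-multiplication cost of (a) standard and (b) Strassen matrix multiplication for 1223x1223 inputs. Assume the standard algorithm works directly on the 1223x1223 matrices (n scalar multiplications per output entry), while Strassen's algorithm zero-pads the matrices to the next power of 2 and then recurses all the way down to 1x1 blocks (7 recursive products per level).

Matrix multiplication for 1223x1223 matrices:

Strassen's algorithm requires power-of-2 dimensions. Pad 1223x1223 to 2048x2048 (next power of 2).

Standard algorithm: 1223^3 = 1829276567 multiplications
Strassen's algorithm: 7^(log2(2048)) = 7^11 = 1977326743 multiplications
Difference: 1829276567 - 1977326743 = -148050176 (Strassen uses MORE here due to padding overhead — for small or just-over-power-of-2 n, padding can outweigh the per-level savings)

Standard: 1829276567 multiplications (1223^3). Strassen: 1977326743 multiplications (7^11, after padding to 2048x2048). Strassen reduces 8 recursive multiplications to 7 at each level.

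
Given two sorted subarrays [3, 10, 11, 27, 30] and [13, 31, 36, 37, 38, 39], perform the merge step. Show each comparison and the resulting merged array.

Merging process:

Compare 3 vs 13: take 3 from left. Merged: [3]
Compare 10 vs 13: take 10 from left. Merged: [3, 10]
Compare 11 vs 13: take 11 from left. Merged: [3, 10, 11]
Compare 27 vs 13: take 13 from right. Merged: [3, 10, 11, 13]
Compare 27 vs 31: take 27 from left. Merged: [3, 10, 11, 13, 27]
Compare 30 vs 31: take 30 from left. Merged: [3, 10, 11, 13, 27, 30]
Append remaining from right: [31, 36, 37, 38, 39]. Merged: [3, 10, 11, 13, 27, 30, 31, 36, 37, 38, 39]

Final merged array: [3, 10, 11, 13, 27, 30, 31, 36, 37, 38, 39]
Total comparisons: 6

The merged array is [3, 10, 11, 13, 27, 30, 31, 36, 37, 38, 39], requiring 6 comparisons. The merge step runs in O(n) time where n is the total number of elements.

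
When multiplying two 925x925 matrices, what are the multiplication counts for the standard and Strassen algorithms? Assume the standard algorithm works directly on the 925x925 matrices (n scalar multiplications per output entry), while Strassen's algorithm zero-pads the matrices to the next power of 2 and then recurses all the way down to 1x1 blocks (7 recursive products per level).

Matrix multiplication for 925x925 matrices:

Strassen's algorithm requires power-of-2 dimensions. Pad 925x925 to 1024x1024 (next power of 2).

Standard algorithm: 925^3 = 791453125 multiplications
Strassen's algorithm: 7^(log2(1024)) = 7^10 = 282475249 multiplications
Savings: 791453125 - 282475249 = 508977876 multiplications

Standard: 791453125 multiplications (925^3). Strassen: 282475249 multiplications (7^10, after padding to 1024x1024). Strassen reduces 8 recursive multiplications to 7 at each level.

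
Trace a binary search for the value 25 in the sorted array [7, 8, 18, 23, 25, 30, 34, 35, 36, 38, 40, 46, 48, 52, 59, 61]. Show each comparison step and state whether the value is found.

Binary search for 25 in [7, 8, 18, 23, 25, 30, 34, 35, 36, 38, 40, 46, 48, 52, 59, 61]:

lo=0, hi=15, mid=7, arr[mid]=35 -> 35 > 25, search left half
lo=0, hi=6, mid=3, arr[mid]=23 -> 23 < 25, search right half
lo=4, hi=6, mid=5, arr[mid]=30 -> 30 > 25, search left half
lo=4, hi=4, mid=4, arr[mid]=25 -> Found target at index 4!

Binary search finds 25 at index 4 after 4 comparisons. The search repeatedly halves the search space by comparing with the middle element.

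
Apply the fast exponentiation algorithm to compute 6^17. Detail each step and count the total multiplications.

Computing 6^17 by squaring (build up from 6^1; each line after the first costs one multiplication):

6^1 = 6
6^2 = (6^1)^2 = 6^2 = 36
6^4 = (6^2)^2 = 36^2 = 1296
6^8 = (6^4)^2 = 1296^2 = 1679616
6^16 = (6^8)^2 = 1679616^2 = 2821109907456
6^17 = 6 * 6^16 = 6 * 2821109907456 = 16926659444736

Result: 16926659444736
Multiplications needed: 5 (5 lines after 6^1)

6^17 = 16926659444736. Using exponentiation by squaring, this requires 5 multiplications. The key idea: if the exponent is even, square the half-power; if odd, multiply by the base once.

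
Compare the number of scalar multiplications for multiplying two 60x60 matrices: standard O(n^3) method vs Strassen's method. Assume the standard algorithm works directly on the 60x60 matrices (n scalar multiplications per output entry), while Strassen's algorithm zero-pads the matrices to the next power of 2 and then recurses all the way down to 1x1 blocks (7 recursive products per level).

Matrix multiplication for 60x60 matrices:

Strassen's algorithm requires power-of-2 dimensions. Pad 60x60 to 64x64 (next power of 2).

Standard algorithm: 60^3 = 216000 multiplications
Strassen's algorithm: 7^(log2(64)) = 7^6 = 117649 multiplications
Savings: 216000 - 117649 = 98351 multiplications

Standard: 216000 multiplications (60^3). Strassen: 117649 multiplications (7^6, after padding to 64x64). Strassen reduces 8 recursive multiplications to 7 at each level.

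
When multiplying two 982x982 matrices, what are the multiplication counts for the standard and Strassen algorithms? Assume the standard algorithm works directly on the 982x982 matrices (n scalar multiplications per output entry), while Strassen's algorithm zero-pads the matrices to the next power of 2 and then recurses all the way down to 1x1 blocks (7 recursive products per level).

Matrix multiplication for 982x982 matrices:

Strassen's algorithm requires power-of-2 dimensions. Pad 982x982 to 1024x1024 (next power of 2).

Standard algorithm: 982^3 = 946966168 multiplications
Strassen's algorithm: 7^(log2(1024)) = 7^10 = 282475249 multiplications
Savings: 946966168 - 282475249 = 664490919 multiplications

Standard: 946966168 multiplications (982^3). Strassen: 282475249 multiplications (7^10, after padding to 1024x1024). Strassen reduces 8 recursive multiplications to 7 at each level.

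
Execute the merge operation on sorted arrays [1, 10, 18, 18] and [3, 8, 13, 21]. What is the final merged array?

Merging process:

Compare 1 vs 3: take 1 from left. Merged: [1]
Compare 10 vs 3: take 3 from right. Merged: [1, 3]
Compare 10 vs 8: take 8 from right. Merged: [1, 3, 8]
Compare 10 vs 13: take 10 from left. Merged: [1, 3, 8, 10]
Compare 18 vs 13: take 13 from right. Merged: [1, 3, 8, 10, 13]
Compare 18 vs 21: take 18 from left. Merged: [1, 3, 8, 10, 13, 18]
Compare 18 vs 21: take 18 from left. Merged: [1, 3, 8, 10, 13, 18, 18]
Append remaining from right: [21]. Merged: [1, 3, 8, 10, 13, 18, 18, 21]

Final merged array: [1, 3, 8, 10, 13, 18, 18, 21]
Total comparisons: 7

The merged array is [1, 3, 8, 10, 13, 18, 18, 21], requiring 7 comparisons. The merge step runs in O(n) time where n is the total number of elements.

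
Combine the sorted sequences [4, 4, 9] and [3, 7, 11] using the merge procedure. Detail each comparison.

Merging process:

Compare 4 vs 3: take 3 from right. Merged: [3]
Compare 4 vs 7: take 4 from left. Merged: [3, 4]
Compare 4 vs 7: take 4 from left. Merged: [3, 4, 4]
Compare 9 vs 7: take 7 from right. Merged: [3, 4, 4, 7]
Compare 9 vs 11: take 9 from left. Merged: [3, 4, 4, 7, 9]
Append remaining from right: [11]. Merged: [3, 4, 4, 7, 9, 11]

Final merged array: [3, 4, 4, 7, 9, 11]
Total comparisons: 5

The merged array is [3, 4, 4, 7, 9, 11], requiring 5 comparisons. The merge step runs in O(n) time where n is the total number of elements.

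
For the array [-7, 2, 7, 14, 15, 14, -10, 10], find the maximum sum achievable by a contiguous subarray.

Using Kadane's algorithm on [-7, 2, 7, 14, 15, 14, -10, 10]:

Scanning through the array:
Position 1 (value 2): max_ending_here = 2, max_so_far = 2
Position 2 (value 7): max_ending_here = 9, max_so_far = 9
Position 3 (value 14): max_ending_here = 23, max_so_far = 23
Position 4 (value 15): max_ending_here = 38, max_so_far = 38
Position 5 (value 14): max_ending_here = 52, max_so_far = 52
Position 6 (value -10): max_ending_here = 42, max_so_far = 52
Position 7 (value 10): max_ending_here = 52, max_so_far = 52

Maximum subarray: [2, 7, 14, 15, 14]
Maximum sum: 52

The maximum subarray is [2, 7, 14, 15, 14] with sum 52. This subarray runs from index 1 to index 5.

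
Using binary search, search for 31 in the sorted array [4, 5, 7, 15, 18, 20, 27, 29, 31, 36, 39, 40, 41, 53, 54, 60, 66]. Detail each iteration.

Binary search for 31 in [4, 5, 7, 15, 18, 20, 27, 29, 31, 36, 39, 40, 41, 53, 54, 60, 66]:

lo=0, hi=16, mid=8, arr[mid]=31 -> Found target at index 8!

Binary search finds 31 at index 8 after 1 comparisons. The search repeatedly halves the search space by comparing with the middle element.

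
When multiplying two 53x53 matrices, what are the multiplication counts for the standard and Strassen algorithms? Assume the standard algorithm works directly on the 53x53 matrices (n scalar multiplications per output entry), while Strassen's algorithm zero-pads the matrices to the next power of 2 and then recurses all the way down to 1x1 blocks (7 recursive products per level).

Matrix multiplication for 53x53 matrices:

Strassen's algorithm requires power-of-2 dimensions. Pad 53x53 to 64x64 (next power of 2).

Standard algorithm: 53^3 = 148877 multiplications
Strassen's algorithm: 7^(log2(64)) = 7^6 = 117649 multiplications
Savings: 148877 - 117649 = 31228 multiplications

Standard: 148877 multiplications (53^3). Strassen: 117649 multiplications (7^6, after padding to 64x64). Strassen reduces 8 recursive multiplications to 7 at each level.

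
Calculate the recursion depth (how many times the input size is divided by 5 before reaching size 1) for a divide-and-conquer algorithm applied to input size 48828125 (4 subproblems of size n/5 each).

For divide and conquer with division factor 5:

Problem sizes at each level:
Level 0: 48828125
Level 1: 9765625
Level 2: 1953125
Level 3: 390625
Level 4: 78125
Level 5: 15625
Level 6: 3125
Level 7: 625
Level 8: 125
Level 9: 25
Level 10: 5
Level 11: 1

The root is level 0 and the size-1 base case is level 11 (the tree spans levels 0 through 11, i.e. 12 levels counting the root), so the depth is the number of divisions: log_5(48828125) = 11

The recursion tree depth is log_5(48828125) = 11. At each level, the problem size is divided by 5, so it takes 11 divisions to reduce to a base case of size 1. The algorithm makes 4 recursive calls at each level.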